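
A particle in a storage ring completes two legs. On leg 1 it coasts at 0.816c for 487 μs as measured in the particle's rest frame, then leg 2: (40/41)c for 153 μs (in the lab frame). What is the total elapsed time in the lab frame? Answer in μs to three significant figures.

Leg 1: γ = 1/√(1 − 0.816²) = 1/√0.3341 = 1.730; Δt_1 = 1.730 × 487 = 842.5 μs.
Leg 2: 153 μs is already measured in the lab frame.
Total: 842.5 + 153.0 μs.

Δt = 995 μs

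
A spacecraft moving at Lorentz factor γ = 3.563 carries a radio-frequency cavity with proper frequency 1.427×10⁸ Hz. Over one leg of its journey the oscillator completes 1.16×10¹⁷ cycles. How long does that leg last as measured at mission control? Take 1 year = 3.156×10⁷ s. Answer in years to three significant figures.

γ = 3.563
Proper time for N cycles: τ = N/f = 1.16×10¹⁷/(1.427×10⁸) = 8.129×10⁸ s = 25.76 years.
Lab-frame duration Δt = γτ = 3.563 × 25.76 = 91.77 years.

Δt = 91.8 years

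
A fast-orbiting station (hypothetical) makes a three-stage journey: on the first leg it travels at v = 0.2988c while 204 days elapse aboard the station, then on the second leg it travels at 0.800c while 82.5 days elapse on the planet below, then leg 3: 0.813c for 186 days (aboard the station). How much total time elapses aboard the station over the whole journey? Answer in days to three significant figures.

Leg 1: 204 days is already measured aboard the station.
Leg 2: γ = 1/√(1 − 0.800²) = 5/3 ≈ 1.667; τ_2 = 82.5/1.667 = 49.50 days.
Leg 3: 186 days is already measured aboard the station.
Total: 204.0 + 49.50 + 186.0 days.

τ = 440 days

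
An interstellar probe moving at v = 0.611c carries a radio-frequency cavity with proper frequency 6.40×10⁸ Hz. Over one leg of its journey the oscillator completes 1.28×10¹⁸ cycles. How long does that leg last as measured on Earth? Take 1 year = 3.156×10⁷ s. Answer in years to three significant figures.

γ = 1/√(1 − 0.611²) = 1/√0.6267 = 1.263
Proper time for N cycles: τ = N/f = 1.28×10¹⁸/(6.40×10⁸) = 2.000×10⁹ s = 63.37 years.
Lab-frame duration Δt = γτ = 1.263 × 63.37 = 80.05 years.

Δt = 80.1 years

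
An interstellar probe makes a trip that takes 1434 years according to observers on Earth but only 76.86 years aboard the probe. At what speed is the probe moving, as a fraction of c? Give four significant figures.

The proper time is measured aboard the probe (both events occur at the probe's location); Δt is measured on Earth. γ = Δt/τ = 1434/76.86 = 18.66.
β = √(1 − 1/γ²) = √(1 − 0.002873) = √0.9971

v = 0.9986c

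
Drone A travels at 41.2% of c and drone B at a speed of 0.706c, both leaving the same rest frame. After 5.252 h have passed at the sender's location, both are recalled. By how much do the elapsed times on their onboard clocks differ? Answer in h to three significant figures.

|τ_A − τ_B| = 1.07 h

A: β = 0.412; γ = 1/√(1 − 0.412²) = 1/√0.8303 = 1.097; τ_A = 5.252/1.097 = 4.786 h.
B: γ = 1/√(1 − 0.706²) = 1/√0.5016 = 1.412; τ_B = 5.252/1.412 = 3.720 h.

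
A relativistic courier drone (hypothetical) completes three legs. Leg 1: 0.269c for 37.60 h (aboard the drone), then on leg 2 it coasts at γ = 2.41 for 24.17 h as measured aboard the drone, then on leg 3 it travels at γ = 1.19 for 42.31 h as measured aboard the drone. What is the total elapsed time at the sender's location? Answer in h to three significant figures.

Leg 1: γ = 1/√(1 − 0.269²) = 1/√0.9276 = 1.038; Δt_1 = 1.038 × 37.60 = 39.04 h.
Leg 2: γ = 2.41; Δt_2 = 2.410 × 24.17 = 58.25 h.
Leg 3: γ = 1.19; Δt_3 = 1.190 × 42.31 = 50.35 h.
Total: 39.04 + 58.25 + 50.35 h.

Δt = 148 h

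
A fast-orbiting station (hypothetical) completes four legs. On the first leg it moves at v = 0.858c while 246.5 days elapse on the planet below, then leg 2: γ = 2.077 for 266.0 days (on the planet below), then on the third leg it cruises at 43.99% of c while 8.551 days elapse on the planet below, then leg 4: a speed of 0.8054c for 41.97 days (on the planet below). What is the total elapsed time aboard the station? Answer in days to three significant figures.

Leg 1: γ = 1/√(1 − 0.858²) = 1/√0.2638 = 1.947; τ_1 = 246.5/1.947 = 126.6 days.
Leg 2: γ = 2.077; τ_2 = 266.0/2.077 = 128.1 days.
Leg 3: β = 0.4399; γ = 1/√(1 − 0.4399²) = 1/√0.8065 = 1.114; τ_3 = 8.551/1.114 = 7.679 days.
Leg 4: γ = 1/√(1 − 0.8054²) = 1/√0.3513 = 1.687; τ_4 = 41.97/1.687 = 24.88 days.
Total: 126.6 + 128.1 + 7.679 + 24.88 days.

τ = 287 days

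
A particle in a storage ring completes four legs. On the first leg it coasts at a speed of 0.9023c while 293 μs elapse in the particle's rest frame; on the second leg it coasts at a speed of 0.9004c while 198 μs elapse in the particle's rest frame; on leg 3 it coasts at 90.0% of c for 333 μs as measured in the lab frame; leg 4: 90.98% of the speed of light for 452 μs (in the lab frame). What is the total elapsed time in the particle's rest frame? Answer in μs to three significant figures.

Leg 1: 293 μs is already measured in the particle's rest frame.
Leg 2: 198 μs is already measured in the particle's rest frame.
Leg 3: β = 0.900; γ = 1/√(1 − 0.900²) = 1/√0.1900 = 2.294; τ_3 = 333/2.294 = 145.2 μs.
Leg 4: β = 0.9098; γ = 1/√(1 − 0.9098²) = 1/√0.1723 = 2.409; τ_4 = 452/2.409 = 187.6 μs.
Total: 293.0 + 198.0 + 145.2 + 187.6 μs.

τ = 824 μs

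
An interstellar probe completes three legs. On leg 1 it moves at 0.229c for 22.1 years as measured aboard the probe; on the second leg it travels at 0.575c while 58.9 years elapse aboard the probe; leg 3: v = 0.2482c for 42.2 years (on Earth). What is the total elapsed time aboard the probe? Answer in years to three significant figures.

τ = 122 years

Leg 1: 22.1 years is already measured aboard the probe.
Leg 2: 58.9 years is already measured aboard the probe.
Leg 3: γ = 1/√(1 − 0.2482²) = 1/√0.9384 = 1.032; τ_3 = 42.2/1.032 = 40.88 years.
Total: 22.10 + 58.90 + 40.88 years.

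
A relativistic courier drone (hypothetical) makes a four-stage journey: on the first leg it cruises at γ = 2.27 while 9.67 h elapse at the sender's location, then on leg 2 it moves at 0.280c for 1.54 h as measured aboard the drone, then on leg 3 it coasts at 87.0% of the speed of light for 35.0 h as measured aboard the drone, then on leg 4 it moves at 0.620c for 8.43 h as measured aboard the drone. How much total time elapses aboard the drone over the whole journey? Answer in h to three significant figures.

τ = 49.2 h

Leg 1: γ = 2.27; τ_1 = 9.67/2.270 = 4.260 h.
Leg 2: 1.54 h is already measured aboard the drone.
Leg 3: 35.0 h is already measured aboard the drone.
Leg 4: 8.43 h is already measured aboard the drone.
Total: 4.260 + 1.540 + 35.00 + 8.430 h.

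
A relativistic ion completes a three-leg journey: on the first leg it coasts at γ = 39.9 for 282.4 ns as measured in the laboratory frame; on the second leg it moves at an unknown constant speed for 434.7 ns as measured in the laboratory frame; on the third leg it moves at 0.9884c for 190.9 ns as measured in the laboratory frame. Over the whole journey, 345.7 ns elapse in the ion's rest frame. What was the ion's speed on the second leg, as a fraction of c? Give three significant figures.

Leg 1: γ = 39.9; τ_1 = 282.4/39.90 = 7.078 ns.
Leg 2: speed unknown; τ_2 = 434.7/γ_2.
Leg 3: γ = 1/√(1 − 0.9884²) = 1/√0.02307 = 6.584; τ_3 = 190.9/6.584 = 28.99 ns.
Total proper time: 7.078 + τ_2 + 28.99 = 345.7, so τ_2 = 345.7 − 36.07 = 309.6 ns.
γ_2 = 434.7/309.6 = 1.404; β = √(1 − 1/γ²) = √0.4927.

β = 0.702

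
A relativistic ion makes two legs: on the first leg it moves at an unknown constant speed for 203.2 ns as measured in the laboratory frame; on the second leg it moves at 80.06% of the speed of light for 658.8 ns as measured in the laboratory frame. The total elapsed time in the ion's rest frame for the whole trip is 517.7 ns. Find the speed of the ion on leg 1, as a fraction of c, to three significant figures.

β = 0.796

Leg 1: speed unknown; τ_1 = 203.2/γ_1.
Leg 2: β = 0.8006; γ = 1/√(1 − 0.8006²) = 1/√0.3590 = 1.669; τ_2 = 658.8/1.669 = 394.8 ns.
Total proper time: τ_1 + 394.8 = 517.7, so τ_1 = 517.7 − 394.8 = 122.9 ns.
γ_1 = 203.2/122.9 = 1.653; β = √(1 − 1/γ²) = √0.6339.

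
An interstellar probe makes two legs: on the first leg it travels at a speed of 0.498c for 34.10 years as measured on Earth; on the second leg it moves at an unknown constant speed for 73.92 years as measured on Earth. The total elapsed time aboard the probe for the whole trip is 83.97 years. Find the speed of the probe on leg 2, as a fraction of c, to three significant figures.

β = 0.677

Leg 1: γ = 1/√(1 − 0.498²) = 1/√0.7520 = 1.153; τ_1 = 34.10/1.153 = 29.57 years.
Leg 2: speed unknown; τ_2 = 73.92/γ_2.
Total proper time: 29.57 + τ_2 = 83.97, so τ_2 = 83.97 − 29.57 = 54.40 years.
γ_2 = 73.92/54.40 = 1.359; β = √(1 − 1/γ²) = √0.4584.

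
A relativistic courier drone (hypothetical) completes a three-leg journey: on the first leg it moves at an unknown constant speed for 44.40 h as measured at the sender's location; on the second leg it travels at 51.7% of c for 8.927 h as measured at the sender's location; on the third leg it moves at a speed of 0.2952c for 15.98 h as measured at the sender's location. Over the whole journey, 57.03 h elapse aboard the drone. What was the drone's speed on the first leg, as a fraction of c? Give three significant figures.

β = 0.640

Leg 1: speed unknown; τ_1 = 44.40/γ_1.
Leg 2: β = 0.517; γ = 1/√(1 − 0.517²) = 1/√0.7327 = 1.168; τ_2 = 8.927/1.168 = 7.641 h.
Leg 3: γ = 1/√(1 − 0.2952²) = 1/√0.9129 = 1.047; τ_3 = 15.98/1.047 = 15.27 h.
Total proper time: τ_1 + 7.641 + 15.27 = 57.03, so τ_1 = 57.03 − 22.91 = 34.12 h.
γ_1 = 44.40/34.12 = 1.301; β = √(1 − 1/γ²) = √0.4094.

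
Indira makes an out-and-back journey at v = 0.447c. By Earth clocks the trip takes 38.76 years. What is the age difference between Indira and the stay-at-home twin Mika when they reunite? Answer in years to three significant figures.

Δt − τ = 4.09 years

γ = 1/√(1 − 0.447²) = 1/√0.8002 = 1.118
Indira's elapsed proper time: τ = 38.76/1.118 = 34.67 years.
Age gap = Δt − τ = 38.76 − 34.67 years.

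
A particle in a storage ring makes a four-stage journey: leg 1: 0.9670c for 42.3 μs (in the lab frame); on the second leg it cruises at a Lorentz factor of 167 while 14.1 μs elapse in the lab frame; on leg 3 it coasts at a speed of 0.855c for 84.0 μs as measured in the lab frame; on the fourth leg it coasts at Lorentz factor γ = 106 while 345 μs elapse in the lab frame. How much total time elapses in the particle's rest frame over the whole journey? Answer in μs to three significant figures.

Leg 1: γ = 1/√(1 − 0.9670²) = 1/√0.06491 = 3.925; τ_1 = 42.3/3.925 = 10.78 μs.
Leg 2: γ = 167; τ_2 = 14.1/167.0 = 0.08443 μs.
Leg 3: γ = 1/√(1 − 0.855²) = 1/√0.2690 = 1.928; τ_3 = 84.0/1.928 = 43.56 μs.
Leg 4: γ = 106; τ_4 = 345/106.0 = 3.255 μs.
Total: 10.78 + 0.08443 + 43.56 + 3.255 μs.

τ = 57.7 μs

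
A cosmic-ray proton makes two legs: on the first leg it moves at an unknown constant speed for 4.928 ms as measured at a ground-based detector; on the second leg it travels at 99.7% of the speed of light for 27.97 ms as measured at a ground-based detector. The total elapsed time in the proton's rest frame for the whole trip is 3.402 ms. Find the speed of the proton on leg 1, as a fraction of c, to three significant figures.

β = 0.968

Leg 1: speed unknown; τ_1 = 4.928/γ_1.
Leg 2: β = 0.997; γ = 1/√(1 − 0.997²) = 1/√0.005991 = 12.92; τ_2 = 27.97/12.92 = 2.165 ms.
Total proper time: τ_1 + 2.165 = 3.402, so τ_1 = 3.402 − 2.165 = 1.237 ms.
γ_1 = 4.928/1.237 = 3.984; β = √(1 − 1/γ²) = √0.9370.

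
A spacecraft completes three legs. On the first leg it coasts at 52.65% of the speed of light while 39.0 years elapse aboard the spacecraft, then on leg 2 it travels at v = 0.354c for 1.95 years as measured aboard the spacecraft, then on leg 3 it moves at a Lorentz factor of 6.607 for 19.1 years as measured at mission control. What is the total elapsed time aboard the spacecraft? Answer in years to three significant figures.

τ = 43.8 years

Leg 1: 39.0 years is already measured aboard the spacecraft.
Leg 2: 1.95 years is already measured aboard the spacecraft.
Leg 3: γ = 6.607; τ_3 = 19.1/6.607 = 2.891 years.
Total: 39.00 + 1.950 + 2.891 years.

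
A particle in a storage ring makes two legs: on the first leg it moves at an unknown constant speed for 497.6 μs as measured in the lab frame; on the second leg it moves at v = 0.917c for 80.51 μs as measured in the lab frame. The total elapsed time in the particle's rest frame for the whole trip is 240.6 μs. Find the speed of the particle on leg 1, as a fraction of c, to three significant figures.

β = 0.908

Leg 1: speed unknown; τ_1 = 497.6/γ_1.
Leg 2: γ = 1/√(1 − 0.917²) = 1/√0.1591 = 2.507; τ_2 = 80.51/2.507 = 32.11 μs.
Total proper time: τ_1 + 32.11 = 240.6, so τ_1 = 240.6 − 32.11 = 208.5 μs.
γ_1 = 497.6/208.5 = 2.387; β = √(1 − 1/γ²) = √0.8245.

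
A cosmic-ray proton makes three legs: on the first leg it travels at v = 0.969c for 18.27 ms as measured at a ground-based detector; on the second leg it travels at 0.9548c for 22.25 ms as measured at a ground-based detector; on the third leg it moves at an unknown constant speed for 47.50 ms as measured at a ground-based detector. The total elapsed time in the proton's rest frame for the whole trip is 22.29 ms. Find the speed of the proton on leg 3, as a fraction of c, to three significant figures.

β = 0.972

Leg 1: γ = 1/√(1 − 0.969²) = 1/√0.06104 = 4.048; τ_1 = 18.27/4.048 = 4.514 ms.
Leg 2: γ = 1/√(1 − 0.9548²) = 1/√0.08836 = 3.364; τ_2 = 22.25/3.364 = 6.614 ms.
Leg 3: speed unknown; τ_3 = 47.50/γ_3.
Total proper time: 4.514 + 6.614 + τ_3 = 22.29, so τ_3 = 22.29 − 11.13 = 11.16 ms.
γ_3 = 47.50/11.16 = 4.255; β = √(1 − 1/γ²) = √0.9448.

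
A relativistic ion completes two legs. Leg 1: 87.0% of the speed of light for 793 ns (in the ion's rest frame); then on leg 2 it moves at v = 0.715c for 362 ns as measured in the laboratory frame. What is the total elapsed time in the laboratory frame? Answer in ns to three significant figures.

Leg 1: β = 0.870; γ = 1/√(1 − 0.870²) = 1/√0.2431 = 2.028; Δt_1 = 2.028 × 793 = 1608 ns.
Leg 2: 362 ns is already measured in the laboratory frame.
Total: 1608 + 362.0 ns.

Δt = 1970 ns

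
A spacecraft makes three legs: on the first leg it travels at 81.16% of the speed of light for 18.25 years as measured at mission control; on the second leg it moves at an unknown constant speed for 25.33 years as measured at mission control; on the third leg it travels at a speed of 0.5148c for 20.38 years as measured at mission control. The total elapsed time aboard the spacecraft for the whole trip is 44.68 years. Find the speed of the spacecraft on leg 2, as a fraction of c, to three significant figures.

Leg 1: β = 0.8116; γ = 1/√(1 − 0.8116²) = 1/√0.3413 = 1.712; τ_1 = 18.25/1.712 = 10.66 years.
Leg 2: speed unknown; τ_2 = 25.33/γ_2.
Leg 3: γ = 1/√(1 − 0.5148²) = 1/√0.7350 = 1.166; τ_3 = 20.38/1.166 = 17.47 years.
Total proper time: 10.66 + τ_2 + 17.47 = 44.68, so τ_2 = 44.68 − 28.13 = 16.55 years.
γ_2 = 25.33/16.55 = 1.531; β = √(1 − 1/γ²) = √0.5733.

β = 0.757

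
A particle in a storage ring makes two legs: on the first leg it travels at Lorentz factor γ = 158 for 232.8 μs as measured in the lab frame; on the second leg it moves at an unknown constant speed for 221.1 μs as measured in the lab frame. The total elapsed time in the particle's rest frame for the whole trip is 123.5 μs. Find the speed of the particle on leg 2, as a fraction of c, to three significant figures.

β = 0.834

Leg 1: γ = 158; τ_1 = 232.8/158.0 = 1.473 μs.
Leg 2: speed unknown; τ_2 = 221.1/γ_2.
Total proper time: 1.473 + τ_2 = 123.5, so τ_2 = 123.5 − 1.473 = 122.0 μs.
γ_2 = 221.1/122.0 = 1.812; β = √(1 − 1/γ²) = √0.6954.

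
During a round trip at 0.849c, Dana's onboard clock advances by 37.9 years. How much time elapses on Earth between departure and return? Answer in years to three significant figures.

Δt = 71.7 years

γ = 1/√(1 − 0.849²) = 1/√0.2792 = 1.893
Earth-frame duration is the dilated interval: Δt = γτ = 1.893 × 37.9 years.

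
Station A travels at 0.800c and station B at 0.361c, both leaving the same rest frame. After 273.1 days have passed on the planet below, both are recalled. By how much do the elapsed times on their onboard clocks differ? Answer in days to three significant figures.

A: γ = 1/√(1 − 0.800²) = 5/3 ≈ 1.667; τ_A = 273.1/1.667 = 163.9 days.
B: γ = 1/√(1 − 0.361²) = 1/√0.8697 = 1.072; τ_B = 273.1/1.072 = 254.7 days.

|τ_A − τ_B| = 90.8 days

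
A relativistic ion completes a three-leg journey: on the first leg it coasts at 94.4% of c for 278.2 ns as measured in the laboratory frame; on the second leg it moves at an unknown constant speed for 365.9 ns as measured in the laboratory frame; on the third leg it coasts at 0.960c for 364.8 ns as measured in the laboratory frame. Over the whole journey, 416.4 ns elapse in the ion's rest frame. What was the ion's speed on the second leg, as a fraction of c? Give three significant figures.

Leg 1: β = 0.944; γ = 1/√(1 − 0.944²) = 1/√0.1089 = 3.031; τ_1 = 278.2/3.031 = 91.79 ns.
Leg 2: speed unknown; τ_2 = 365.9/γ_2.
Leg 3: γ = 1/√(1 − 0.960²) = 25/7 ≈ 3.571; τ_3 = 364.8/3.571 = 102.1 ns.
Total proper time: 91.79 + τ_2 + 102.1 = 416.4, so τ_2 = 416.4 − 193.9 = 222.5 ns.
γ_2 = 365.9/222.5 = 1.645; β = √(1 − 1/γ²) = √0.6303.

β = 0.794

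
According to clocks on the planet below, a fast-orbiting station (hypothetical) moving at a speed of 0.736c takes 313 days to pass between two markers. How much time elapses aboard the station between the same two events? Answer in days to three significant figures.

τ = 212 days

γ = 1/√(1 − 0.736²) = 1/√0.4583 = 1.477
The interval measured on the planet below is the dilated one; the clock aboard the station measures the proper time τ = Δt/γ = 313/1.477 days.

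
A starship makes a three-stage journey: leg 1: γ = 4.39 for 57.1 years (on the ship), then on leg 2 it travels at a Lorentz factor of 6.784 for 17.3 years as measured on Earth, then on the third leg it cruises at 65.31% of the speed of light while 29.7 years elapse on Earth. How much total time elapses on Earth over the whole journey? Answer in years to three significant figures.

Δt = 298 years

Leg 1: γ = 4.39; Δt_1 = 4.390 × 57.1 = 250.7 years.
Leg 2: 17.3 years is already measured on Earth.
Leg 3: 29.7 years is already measured on Earth.
Total: 250.7 + 17.30 + 29.70 years.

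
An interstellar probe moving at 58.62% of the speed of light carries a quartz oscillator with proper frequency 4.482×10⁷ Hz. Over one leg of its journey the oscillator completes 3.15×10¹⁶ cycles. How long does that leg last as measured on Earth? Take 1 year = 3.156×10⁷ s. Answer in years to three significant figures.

Δt = 27.5 years

β = 0.5862; γ = 1/√(1 − 0.5862²) = 1/√0.6564 = 1.234
Proper time for N cycles: τ = N/f = 3.15×10¹⁶/(4.482×10⁷) = 7.028×10⁸ s = 22.27 years.
Lab-frame duration Δt = γτ = 1.234 × 22.27 = 27.49 years.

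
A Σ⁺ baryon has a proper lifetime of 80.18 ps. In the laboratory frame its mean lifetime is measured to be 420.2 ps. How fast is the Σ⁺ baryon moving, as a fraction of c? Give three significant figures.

γ = Δt/τ₀ = 420.2/80.18 = 5.241
β = √(1 − 1/γ²) = √(1 − 0.03641) = √0.9636

β = 0.982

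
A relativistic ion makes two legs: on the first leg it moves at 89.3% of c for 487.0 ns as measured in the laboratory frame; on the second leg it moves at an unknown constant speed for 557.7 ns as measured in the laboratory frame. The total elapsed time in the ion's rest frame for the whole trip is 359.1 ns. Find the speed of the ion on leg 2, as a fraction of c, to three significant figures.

β = 0.968

Leg 1: β = 0.893; γ = 1/√(1 − 0.893²) = 1/√0.2026 = 2.222; τ_1 = 487.0/2.222 = 219.2 ns.
Leg 2: speed unknown; τ_2 = 557.7/γ_2.
Total proper time: 219.2 + τ_2 = 359.1, so τ_2 = 359.1 − 219.2 = 139.9 ns.
γ_2 = 557.7/139.9 = 3.986; β = √(1 − 1/γ²) = √0.9371.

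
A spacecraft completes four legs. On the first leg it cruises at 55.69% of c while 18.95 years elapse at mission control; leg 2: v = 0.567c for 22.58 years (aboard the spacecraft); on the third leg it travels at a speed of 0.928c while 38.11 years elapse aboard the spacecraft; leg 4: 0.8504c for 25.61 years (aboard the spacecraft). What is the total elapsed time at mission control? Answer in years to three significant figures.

Leg 1: 18.95 years is already measured at mission control.
Leg 2: γ = 1/√(1 − 0.567²) = 1/√0.6785 = 1.214; Δt_2 = 1.214 × 22.58 = 27.41 years.
Leg 3: γ = 1/√(1 − 0.928²) = 1/√0.1388 = 2.684; Δt_3 = 2.684 × 38.11 = 102.3 years.
Leg 4: γ = 1/√(1 − 0.8504²) = 1/√0.2768 = 1.901; Δt_4 = 1.901 × 25.61 = 48.68 years.
Total: 18.95 + 27.41 + 102.3 + 48.68 years.

Δt = 197 years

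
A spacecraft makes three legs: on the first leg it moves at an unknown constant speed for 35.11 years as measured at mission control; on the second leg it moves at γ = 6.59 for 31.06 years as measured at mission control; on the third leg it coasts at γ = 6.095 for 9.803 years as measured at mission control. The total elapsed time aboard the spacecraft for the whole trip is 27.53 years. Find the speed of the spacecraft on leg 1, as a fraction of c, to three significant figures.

β = 0.797

Leg 1: speed unknown; τ_1 = 35.11/γ_1.
Leg 2: γ = 6.59; τ_2 = 31.06/6.590 = 4.713 years.
Leg 3: γ = 6.095; τ_3 = 9.803/6.095 = 1.608 years.
Total proper time: τ_1 + 4.713 + 1.608 = 27.53, so τ_1 = 27.53 − 6.322 = 21.21 years.
γ_1 = 35.11/21.21 = 1.655; β = √(1 − 1/γ²) = √0.6351.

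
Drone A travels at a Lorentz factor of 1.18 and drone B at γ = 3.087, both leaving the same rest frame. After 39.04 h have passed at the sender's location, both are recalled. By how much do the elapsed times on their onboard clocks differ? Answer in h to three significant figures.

A: γ = 1.18; τ_A = 39.04/1.180 = 33.08 h.
B: γ = 3.087; τ_B = 39.04/3.087 = 12.65 h.

|τ_A − τ_B| = 20.4 h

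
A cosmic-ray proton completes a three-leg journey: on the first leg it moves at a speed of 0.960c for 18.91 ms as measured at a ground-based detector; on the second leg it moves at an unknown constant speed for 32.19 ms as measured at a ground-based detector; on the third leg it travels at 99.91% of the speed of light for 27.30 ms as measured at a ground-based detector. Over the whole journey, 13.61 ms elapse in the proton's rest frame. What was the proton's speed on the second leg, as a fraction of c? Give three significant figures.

β = 0.975

Leg 1: γ = 1/√(1 − 0.960²) = 1/√0.07840 = 3.571; τ_1 = 18.91/3.571 = 5.295 ms.
Leg 2: speed unknown; τ_2 = 32.19/γ_2.
Leg 3: β = 0.9991; γ = 1/√(1 − 0.9991²) = 1/√0.001799 = 23.58; τ_3 = 27.30/23.58 = 1.158 ms.
Total proper time: 5.295 + τ_2 + 1.158 = 13.61, so τ_2 = 13.61 − 6.453 = 7.157 ms.
γ_2 = 32.19/7.157 = 4.498; β = √(1 − 1/γ²) = √0.9506.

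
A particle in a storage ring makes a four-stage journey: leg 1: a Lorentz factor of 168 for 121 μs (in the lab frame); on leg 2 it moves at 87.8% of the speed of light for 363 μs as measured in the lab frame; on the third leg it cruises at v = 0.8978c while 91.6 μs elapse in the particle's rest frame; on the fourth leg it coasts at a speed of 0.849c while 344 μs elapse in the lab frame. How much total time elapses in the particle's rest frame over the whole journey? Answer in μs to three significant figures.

τ = 448 μs

Leg 1: γ = 168; τ_1 = 121/168.0 = 0.7202 μs.
Leg 2: β = 0.878; γ = 1/√(1 − 0.878²) = 1/√0.2291 = 2.089; τ_2 = 363/2.089 = 173.8 μs.
Leg 3: 91.6 μs is already measured in the particle's rest frame.
Leg 4: γ = 1/√(1 − 0.849²) = 1/√0.2792 = 1.893; τ_4 = 344/1.893 = 181.8 μs.
Total: 0.7202 + 173.8 + 91.60 + 181.8 μs.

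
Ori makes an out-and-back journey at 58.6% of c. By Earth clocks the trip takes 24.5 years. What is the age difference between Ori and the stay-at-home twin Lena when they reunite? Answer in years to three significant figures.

β = 0.586; γ = 1/√(1 − 0.586²) = 1/√0.6566 = 1.234
Ori's elapsed proper time: τ = 24.5/1.234 = 19.85 years.
Age gap = Δt − τ = 24.5 − 19.85 years.

Δt − τ = 4.65 years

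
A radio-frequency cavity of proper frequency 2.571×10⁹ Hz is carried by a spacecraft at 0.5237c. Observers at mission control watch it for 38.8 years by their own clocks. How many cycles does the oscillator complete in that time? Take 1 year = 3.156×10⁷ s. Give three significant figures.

γ = 1/√(1 − 0.5237²) = 1/√0.7257 = 1.174
During 38.8 years of lab time, the oscillator's proper time advances by τ = Δt/γ = 38.8/1.174 = 33.05 years = 1.043×10⁹ s.
N = f × τ = 2.571×10⁹ × 1.043×10⁹ = 2.682×10¹⁸.

N = 2.68×10¹⁸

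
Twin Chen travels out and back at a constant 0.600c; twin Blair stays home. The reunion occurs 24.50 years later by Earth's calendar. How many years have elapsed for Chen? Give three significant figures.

τ = 19.6 years

γ = 1/√(1 − 0.600²) = 5/4 = 1.250
Chen's clock measures proper time along the trip: τ = Δt/γ = 24.50/1.250 years.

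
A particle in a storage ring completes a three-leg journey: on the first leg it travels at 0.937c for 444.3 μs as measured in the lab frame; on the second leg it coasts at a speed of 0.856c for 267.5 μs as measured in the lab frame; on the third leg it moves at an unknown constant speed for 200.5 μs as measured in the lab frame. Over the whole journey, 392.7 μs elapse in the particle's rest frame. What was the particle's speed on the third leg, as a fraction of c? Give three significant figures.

Leg 1: γ = 1/√(1 − 0.937²) = 1/√0.1220 = 2.863; τ_1 = 444.3/2.863 = 155.2 μs.
Leg 2: γ = 1/√(1 − 0.856²) = 1/√0.2673 = 1.934; τ_2 = 267.5/1.934 = 138.3 μs.
Leg 3: speed unknown; τ_3 = 200.5/γ_3.
Total proper time: 155.2 + 138.3 + τ_3 = 392.7, so τ_3 = 392.7 − 293.5 = 99.20 μs.
γ_3 = 200.5/99.20 = 2.021; β = √(1 − 1/γ²) = √0.7552.

β = 0.869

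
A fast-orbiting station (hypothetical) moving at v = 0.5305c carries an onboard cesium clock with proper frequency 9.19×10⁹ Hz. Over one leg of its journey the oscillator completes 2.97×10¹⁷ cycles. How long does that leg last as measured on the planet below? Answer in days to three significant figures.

Δt = 441 days

γ = 1/√(1 − 0.5305²) = 1/√0.7186 = 1.180
Proper time for N cycles: τ = N/f = 2.97×10¹⁷/(9.19×10⁹) = 3.232×10⁷ s = 374.0 days.
Lab-frame duration Δt = γτ = 1.180 × 374.0 = 441.3 days.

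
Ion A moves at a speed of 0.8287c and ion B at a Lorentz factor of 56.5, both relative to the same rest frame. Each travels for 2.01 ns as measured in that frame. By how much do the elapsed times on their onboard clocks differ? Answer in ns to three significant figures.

A: γ = 1/√(1 − 0.8287²) = 1/√0.3133 = 1.787; τ_A = 2.01/1.787 = 1.125 ns.
B: γ = 56.5; τ_B = 2.01/56.50 = 0.03558 ns.

|τ_A − τ_B| = 1.09 ns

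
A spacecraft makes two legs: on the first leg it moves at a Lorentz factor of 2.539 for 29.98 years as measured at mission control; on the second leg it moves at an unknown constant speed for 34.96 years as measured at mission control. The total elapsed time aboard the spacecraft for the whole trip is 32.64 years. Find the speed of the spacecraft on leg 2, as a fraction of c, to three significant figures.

β = 0.803

Leg 1: γ = 2.539; τ_1 = 29.98/2.539 = 11.81 years.
Leg 2: speed unknown; τ_2 = 34.96/γ_2.
Total proper time: 11.81 + τ_2 = 32.64, so τ_2 = 32.64 − 11.81 = 20.83 years.
γ_2 = 34.96/20.83 = 1.678; β = √(1 − 1/γ²) = √0.6449.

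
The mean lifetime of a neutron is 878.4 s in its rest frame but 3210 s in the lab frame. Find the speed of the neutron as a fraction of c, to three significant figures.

v = 0.962c

γ = Δt/τ₀ = 3210/878.4 = 3.654
β = √(1 − 1/γ²) = √(1 − 0.07488) = √0.9251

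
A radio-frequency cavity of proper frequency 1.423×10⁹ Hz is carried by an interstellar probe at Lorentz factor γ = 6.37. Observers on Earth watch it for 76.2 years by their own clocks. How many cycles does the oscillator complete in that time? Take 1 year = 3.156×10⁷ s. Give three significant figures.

N = 5.37×10¹⁷

γ = 6.37
During 76.2 years of lab time, the oscillator's proper time advances by τ = Δt/γ = 76.2/6.370 = 11.96 years = 3.775×10⁸ s.
N = f × τ = 1.423×10⁹ × 3.775×10⁸ = 5.372×10¹⁷.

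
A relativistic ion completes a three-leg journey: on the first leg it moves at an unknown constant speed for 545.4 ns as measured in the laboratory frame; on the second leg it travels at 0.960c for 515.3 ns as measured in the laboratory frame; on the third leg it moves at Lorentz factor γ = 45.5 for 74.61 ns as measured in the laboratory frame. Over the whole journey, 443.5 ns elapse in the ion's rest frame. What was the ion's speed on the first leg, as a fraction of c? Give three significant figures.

Leg 1: speed unknown; τ_1 = 545.4/γ_1.
Leg 2: γ = 1/√(1 − 0.960²) = 25/7 ≈ 3.571; τ_2 = 515.3/3.571 = 144.3 ns.
Leg 3: γ = 45.5; τ_3 = 74.61/45.50 = 1.640 ns.
Total proper time: τ_1 + 144.3 + 1.640 = 443.5, so τ_1 = 443.5 − 145.9 = 297.6 ns.
γ_1 = 545.4/297.6 = 1.833; β = √(1 − 1/γ²) = √0.7023.

β = 0.838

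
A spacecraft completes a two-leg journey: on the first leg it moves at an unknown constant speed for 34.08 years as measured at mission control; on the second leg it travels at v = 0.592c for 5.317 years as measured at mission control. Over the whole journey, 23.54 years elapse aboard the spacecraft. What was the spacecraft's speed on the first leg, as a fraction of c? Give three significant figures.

β = 0.825

Leg 1: speed unknown; τ_1 = 34.08/γ_1.
Leg 2: γ = 1/√(1 − 0.592²) = 1/√0.6495 = 1.241; τ_2 = 5.317/1.241 = 4.285 years.
Total proper time: τ_1 + 4.285 = 23.54, so τ_1 = 23.54 − 4.285 = 19.25 years.
γ_1 = 34.08/19.25 = 1.770; β = √(1 − 1/γ²) = √0.6808.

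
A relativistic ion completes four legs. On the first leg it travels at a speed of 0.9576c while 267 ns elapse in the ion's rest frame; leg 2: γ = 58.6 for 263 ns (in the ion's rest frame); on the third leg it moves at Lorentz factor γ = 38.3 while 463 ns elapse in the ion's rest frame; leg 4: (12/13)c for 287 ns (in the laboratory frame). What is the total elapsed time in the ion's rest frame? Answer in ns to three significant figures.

τ = 1100 ns

Leg 1: 267 ns is already measured in the ion's rest frame.
Leg 2: 263 ns is already measured in the ion's rest frame.
Leg 3: 463 ns is already measured in the ion's rest frame.
Leg 4: γ = 1/√(1 − (12/13)²) = 13/5 = 2.600; τ_4 = 287/2.600 = 110.4 ns.
Total: 267.0 + 263.0 + 463.0 + 110.4 ns.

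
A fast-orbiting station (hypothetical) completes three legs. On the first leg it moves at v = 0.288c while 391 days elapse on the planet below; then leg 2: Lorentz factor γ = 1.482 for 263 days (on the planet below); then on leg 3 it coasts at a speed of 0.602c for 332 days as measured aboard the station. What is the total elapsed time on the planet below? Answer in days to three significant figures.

Δt = 1070 days

Leg 1: 391 days is already measured on the planet below.
Leg 2: 263 days is already measured on the planet below.
Leg 3: γ = 1/√(1 − 0.602²) = 1/√0.6376 = 1.252; Δt_3 = 1.252 × 332 = 415.8 days.
Total: 391.0 + 263.0 + 415.8 days.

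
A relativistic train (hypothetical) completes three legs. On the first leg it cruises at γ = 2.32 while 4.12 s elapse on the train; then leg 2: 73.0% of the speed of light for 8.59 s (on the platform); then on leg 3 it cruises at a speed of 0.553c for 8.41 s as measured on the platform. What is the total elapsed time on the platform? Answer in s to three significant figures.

Leg 1: γ = 2.32; Δt_1 = 2.320 × 4.12 = 9.558 s.
Leg 2: 8.59 s is already measured on the platform.
Leg 3: 8.41 s is already measured on the platform.
Total: 9.558 + 8.590 + 8.410 s.

Δt = 26.6 s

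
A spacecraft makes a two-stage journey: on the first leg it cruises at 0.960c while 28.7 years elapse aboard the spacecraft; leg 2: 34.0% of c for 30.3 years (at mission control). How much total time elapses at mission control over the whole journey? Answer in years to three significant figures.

Δt = 133 years

Leg 1: γ = 1/√(1 − 0.960²) = 25/7 ≈ 3.571; Δt_1 = 3.571 × 28.7 = 102.5 years.
Leg 2: 30.3 years is already measured at mission control.
Total: 102.5 + 30.30 years.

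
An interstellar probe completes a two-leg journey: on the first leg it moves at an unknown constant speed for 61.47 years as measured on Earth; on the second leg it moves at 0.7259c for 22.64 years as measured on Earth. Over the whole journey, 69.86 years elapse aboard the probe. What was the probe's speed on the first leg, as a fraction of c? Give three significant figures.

Leg 1: speed unknown; τ_1 = 61.47/γ_1.
Leg 2: γ = 1/√(1 − 0.7259²) = 1/√0.4731 = 1.454; τ_2 = 22.64/1.454 = 15.57 years.
Total proper time: τ_1 + 15.57 = 69.86, so τ_1 = 69.86 − 15.57 = 54.29 years.
γ_1 = 61.47/54.29 = 1.132; β = √(1 − 1/γ²) = √0.2200.

β = 0.469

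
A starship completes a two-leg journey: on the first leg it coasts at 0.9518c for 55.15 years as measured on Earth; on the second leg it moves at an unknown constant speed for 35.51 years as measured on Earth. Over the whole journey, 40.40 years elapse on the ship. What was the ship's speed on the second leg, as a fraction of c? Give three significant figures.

β = 0.750

Leg 1: γ = 1/√(1 − 0.9518²) = 1/√0.09408 = 3.260; τ_1 = 55.15/3.260 = 16.92 years.
Leg 2: speed unknown; τ_2 = 35.51/γ_2.
Total proper time: 16.92 + τ_2 = 40.40, so τ_2 = 40.40 − 16.92 = 23.48 years.
γ_2 = 35.51/23.48 = 1.512; β = √(1 − 1/γ²) = √0.5626.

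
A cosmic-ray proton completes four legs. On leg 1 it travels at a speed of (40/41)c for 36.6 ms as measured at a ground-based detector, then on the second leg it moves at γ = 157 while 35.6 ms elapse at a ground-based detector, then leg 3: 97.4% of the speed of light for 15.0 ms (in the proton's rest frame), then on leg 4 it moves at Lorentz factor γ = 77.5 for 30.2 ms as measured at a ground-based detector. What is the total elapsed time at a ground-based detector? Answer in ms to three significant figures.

Leg 1: 36.6 ms is already measured at a ground-based detector.
Leg 2: 35.6 ms is already measured at a ground-based detector.
Leg 3: β = 0.974; γ = 1/√(1 − 0.974²) = 1/√0.05132 = 4.414; Δt_3 = 4.414 × 15.0 = 66.21 ms.
Leg 4: 30.2 ms is already measured at a ground-based detector.
Total: 36.60 + 35.60 + 66.21 + 30.20 ms.

Δt = 169 ms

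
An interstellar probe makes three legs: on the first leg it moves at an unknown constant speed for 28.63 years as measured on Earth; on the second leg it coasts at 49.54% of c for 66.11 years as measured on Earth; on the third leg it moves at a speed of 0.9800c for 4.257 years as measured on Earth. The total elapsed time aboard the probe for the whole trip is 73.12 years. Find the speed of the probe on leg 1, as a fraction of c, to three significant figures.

Leg 1: speed unknown; τ_1 = 28.63/γ_1.
Leg 2: β = 0.4954; γ = 1/√(1 − 0.4954²) = 1/√0.7546 = 1.151; τ_2 = 66.11/1.151 = 57.43 years.
Leg 3: γ = 1/√(1 − 0.9800²) = 1/√0.03960 = 5.025; τ_3 = 4.257/5.025 = 0.8471 years.
Total proper time: τ_1 + 57.43 + 0.8471 = 73.12, so τ_1 = 73.12 − 58.27 = 14.85 years.
γ_1 = 28.63/14.85 = 1.929; β = √(1 − 1/γ²) = √0.7311.

β = 0.855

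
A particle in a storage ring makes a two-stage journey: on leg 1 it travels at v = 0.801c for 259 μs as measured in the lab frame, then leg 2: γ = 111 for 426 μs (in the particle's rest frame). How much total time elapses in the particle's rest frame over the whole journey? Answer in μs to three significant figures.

Leg 1: γ = 1/√(1 − 0.801²) = 1/√0.3584 = 1.670; τ_1 = 259/1.670 = 155.1 μs.
Leg 2: 426 μs is already measured in the particle's rest frame.
Total: 155.1 + 426.0 μs.

τ = 581 μs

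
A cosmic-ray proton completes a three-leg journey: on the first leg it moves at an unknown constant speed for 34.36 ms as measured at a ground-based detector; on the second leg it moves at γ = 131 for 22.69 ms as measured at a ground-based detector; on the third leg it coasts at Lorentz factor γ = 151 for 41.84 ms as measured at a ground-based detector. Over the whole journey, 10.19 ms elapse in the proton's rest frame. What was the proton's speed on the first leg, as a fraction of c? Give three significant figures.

β = 0.959

Leg 1: speed unknown; τ_1 = 34.36/γ_1.
Leg 2: γ = 131; τ_2 = 22.69/131.0 = 0.1732 ms.
Leg 3: γ = 151; τ_3 = 41.84/151.0 = 0.2771 ms.
Total proper time: τ_1 + 0.1732 + 0.2771 = 10.19, so τ_1 = 10.19 − 0.4503 = 9.740 ms.
γ_1 = 34.36/9.740 = 3.528; β = √(1 − 1/γ²) = √0.9197.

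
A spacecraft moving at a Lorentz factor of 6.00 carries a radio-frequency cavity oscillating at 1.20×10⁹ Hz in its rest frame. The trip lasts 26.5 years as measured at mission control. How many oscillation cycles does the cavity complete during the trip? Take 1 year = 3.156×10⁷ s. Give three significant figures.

N = 1.67×10¹⁷

γ = 6.00
The oscillator's own cycle count is N = f × τ where τ is the proper time aboard the spacecraft. τ = Δt/γ = 26.5/6.000 = 4.417 years = 1.394×10⁸ s.
N = 1.20×10⁹ × 1.394×10⁸ = 1.673×10¹⁷.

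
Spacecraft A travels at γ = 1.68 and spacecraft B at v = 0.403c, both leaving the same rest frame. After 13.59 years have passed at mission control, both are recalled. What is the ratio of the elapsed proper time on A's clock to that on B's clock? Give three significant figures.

τ_A/τ_B = 0.650

A: γ = 1.68. B: γ = 1/√(1 − 0.403²) = 1/√0.8376 = 1.093.
τ_A/τ_B = γ_B/γ_A = 1.093/1.680 = 0.6504, so τ_A/τ_B = 0.6504.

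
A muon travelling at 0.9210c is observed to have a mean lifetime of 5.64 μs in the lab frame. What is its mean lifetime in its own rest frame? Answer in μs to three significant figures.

γ = 1/√(1 − 0.9210²) = 1/√0.1518 = 2.567
The lab-frame lifetime is the dilated interval; the proper lifetime is τ₀ = Δt/γ = 5.64/2.567 μs.

τ₀ = 2.20 μs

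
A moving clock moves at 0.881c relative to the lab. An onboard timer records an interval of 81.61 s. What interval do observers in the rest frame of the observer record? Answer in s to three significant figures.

γ = 1/√(1 − 0.881²) = 1/√0.2238 = 2.114
The interval measured on the moving clock is the proper time (both events occur at the same place in that frame); the lab-frame interval is Δt = γτ = 2.114 × 81.61 s.

Δt = 172 s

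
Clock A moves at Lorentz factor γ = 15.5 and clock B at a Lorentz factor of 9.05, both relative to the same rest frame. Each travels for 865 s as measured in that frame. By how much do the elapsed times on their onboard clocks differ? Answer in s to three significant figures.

|τ_A − τ_B| = 39.8 s

A: γ = 15.5; τ_A = 865/15.50 = 55.81 s.
B: γ = 9.05; τ_B = 865/9.050 = 95.58 s.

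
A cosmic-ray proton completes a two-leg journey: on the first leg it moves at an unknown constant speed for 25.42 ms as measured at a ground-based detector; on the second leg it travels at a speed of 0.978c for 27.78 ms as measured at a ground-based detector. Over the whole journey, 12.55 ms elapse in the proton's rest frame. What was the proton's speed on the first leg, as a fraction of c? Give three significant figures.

β = 0.964

Leg 1: speed unknown; τ_1 = 25.42/γ_1.
Leg 2: γ = 1/√(1 − 0.978²) = 1/√0.04352 = 4.794; τ_2 = 27.78/4.794 = 5.795 ms.
Total proper time: τ_1 + 5.795 = 12.55, so τ_1 = 12.55 − 5.795 = 6.755 ms.
γ_1 = 25.42/6.755 = 3.763; β = √(1 − 1/γ²) = √0.9294.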